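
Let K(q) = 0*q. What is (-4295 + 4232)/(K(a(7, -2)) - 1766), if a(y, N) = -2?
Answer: 63/1766 ≈ 0.035674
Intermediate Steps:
K(q) = 0
(-4295 + 4232)/(K(a(7, -2)) - 1766) = (-4295 + 4232)/(0 - 1766) = -63/(-1766) = -63*(-1/1766) = 63/1766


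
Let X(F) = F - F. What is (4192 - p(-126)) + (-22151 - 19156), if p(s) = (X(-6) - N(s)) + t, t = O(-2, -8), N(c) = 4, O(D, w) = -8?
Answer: -37103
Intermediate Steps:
X(F) = 0
t = -8
p(s) = -12 (p(s) = (0 - 1*4) - 8 = (0 - 4) - 8 = -4 - 8 = -12)
(4192 - p(-126)) + (-22151 - 19156) = (4192 - 1*(-12)) + (-22151 - 19156) = (4192 + 12) - 41307 = 4204 - 41307 = -37103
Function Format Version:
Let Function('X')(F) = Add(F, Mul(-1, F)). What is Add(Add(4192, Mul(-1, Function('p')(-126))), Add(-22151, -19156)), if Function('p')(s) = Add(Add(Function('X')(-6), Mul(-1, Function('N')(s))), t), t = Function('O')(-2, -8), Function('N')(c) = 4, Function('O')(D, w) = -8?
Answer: -37103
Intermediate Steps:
Function('X')(F) = 0
t = -8
Function('p')(s) = -12 (Function('p')(s) = Add(Add(0, Mul(-1, 4)), -8) = Add(Add(0, -4), -8) = Add(-4, -8) = -12)
Add(Add(4192, Mul(-1, Function('p')(-126))), Add(-22151, -19156)) = Add(Add(4192, Mul(-1, -12)), Add(-22151, -19156)) = Add(Add(4192, 12), -41307) = Add(4204, -41307) = -37103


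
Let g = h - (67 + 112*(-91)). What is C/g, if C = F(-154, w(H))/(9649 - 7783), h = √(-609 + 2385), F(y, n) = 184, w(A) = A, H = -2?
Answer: 103500/10627269013 - 368*√111/95645421117 ≈ 9.6986e-6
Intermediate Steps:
h = 4*√111 (h = √1776 = 4*√111 ≈ 42.143)
C = 92/933 (C = 184/(9649 - 7783) = 184/1866 = 184*(1/1866) = 92/933 ≈ 0.098607)
g = 10125 + 4*√111 (g = 4*√111 - (67 + 112*(-91)) = 4*√111 - (67 - 10192) = 4*√111 - 1*(-10125) = 4*√111 + 10125 = 10125 + 4*√111 ≈ 10167.)
C/g = 92/(933*(10125 + 4*√111))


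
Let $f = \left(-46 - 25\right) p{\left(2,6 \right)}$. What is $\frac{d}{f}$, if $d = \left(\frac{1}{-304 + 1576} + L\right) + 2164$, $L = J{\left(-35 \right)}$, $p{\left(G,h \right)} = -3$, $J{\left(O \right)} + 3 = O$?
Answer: $\frac{2704273}{270936} \approx 9.9812$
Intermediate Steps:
$J{\left(O \right)} = -3 + O$
$L = -38$ ($L = -3 - 35 = -38$)
$d = \frac{2704273}{1272}$ ($d = \left(\frac{1}{-304 + 1576} - 38\right) + 2164 = \left(\frac{1}{1272} - 38\right) + 2164 = - \frac{48335}{1272} + 2164 = \frac{2704273}{1272} \approx 2126.0$)
$f = 213$ ($f = \left(-46 - 25\right) \left(-3\right) = \left(-71\right) \left(-3\right) = 213$)
$\frac{d}{f} = \frac{2704273}{1272 \cdot 213} = \frac{2704273}{1272} \cdot \frac{1}{213} = \frac{2704273}{270936}$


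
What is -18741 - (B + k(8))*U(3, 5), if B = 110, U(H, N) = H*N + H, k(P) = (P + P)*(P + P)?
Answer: -25329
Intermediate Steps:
k(P) = 4*P² (k(P) = (2*P)*(2*P) = 4*P²)
U(H, N) = H + H*N
-18741 - (B + k(8))*U(3, 5) = -18741 - (110 + 4*8²)*3*(1 + 5) = -18741 - (110 + 4*64)*3*6 = -18741 - (110 + 256)*18 = -18741 - 366*18 = -18741 - 1*6588 = -18741 - 6588 = -25329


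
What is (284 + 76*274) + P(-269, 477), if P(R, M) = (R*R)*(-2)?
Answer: -123614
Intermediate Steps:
P(R, M) = -2*R² (P(R, M) = R²*(-2) = -2*R²)
(284 + 76*274) + P(-269, 477) = (284 + 76*274) - 2*(-269)² = (284 + 20824) - 2*72361 = 21108 - 144722 = -123614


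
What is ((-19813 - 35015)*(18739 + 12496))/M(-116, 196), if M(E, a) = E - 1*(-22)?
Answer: 856276290/47 ≈ 1.8219e+7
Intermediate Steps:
M(E, a) = 22 + E (M(E, a) = E + 22 = 22 + E)
((-19813 - 35015)*(18739 + 12496))/M(-116, 196) = ((-19813 - 35015)*(18739 + 12496))/(22 - 116) = -54828*31235/(-94) = -1712552580*(-1/94) = 856276290/47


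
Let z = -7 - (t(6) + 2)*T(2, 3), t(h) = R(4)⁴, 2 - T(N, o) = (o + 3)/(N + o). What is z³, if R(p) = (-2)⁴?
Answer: -18023264776173203/125 ≈ -1.4419e+14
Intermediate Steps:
R(p) = 16
T(N, o) = 2 - (3 + o)/(N + o) (T(N, o) = 2 - (o + 3)/(N + o) = 2 - (3 + o)/(N + o))
t(h) = 65536 (t(h) = 16⁴ = 65536)
z = -262187/5 (z = -7 - (65536 + 2)*(-3 + 3 + 2*2)/(2 + 3) = -7 - 65538*(-3 + 3 + 4)/5 = -7 - 65538*(⅕)*4 = -7 - 65538*4/5 = -7 - 1*262152/5 = -7 - 262152/5 = -262187/5 ≈ -52437.)
z³ = (-262187/5)³ = -18023264776173203/125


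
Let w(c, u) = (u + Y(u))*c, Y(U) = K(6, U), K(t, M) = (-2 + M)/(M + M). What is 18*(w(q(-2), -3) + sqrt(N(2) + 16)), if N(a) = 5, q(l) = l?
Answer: 78 + 18*sqrt(21) ≈ 160.49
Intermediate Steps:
K(t, M) = (-2 + M)/(2*M) (K(t, M) = (-2 + M)/((2*M)) = (-2 + M)*(1/(2*M)) = (-2 + M)/(2*M))
Y(U) = (-2 + U)/(2*U)
w(c, u) = c*(u + (-2 + u)/(2*u)) (w(c, u) = (u + (-2 + u)/(2*u))*c = c*(u + (-2 + u)/(2*u)))
18*(w(q(-2), -3) + sqrt(N(2) + 16)) = 18*(((1/2)*(-2) - 2*(-3) - 1*(-2)/(-3)) + sqrt(5 + 16)) = 18*((-1 + 6 - 1*(-2)*(-1/3)) + sqrt(21)) = 18*((-1 + 6 - 2/3) + sqrt(21)) = 18*(13/3 + sqrt(21)) = 78 + 18*sqrt(21)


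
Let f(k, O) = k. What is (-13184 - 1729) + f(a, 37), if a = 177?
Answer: -14736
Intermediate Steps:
(-13184 - 1729) + f(a, 37) = (-13184 - 1729) + 177 = -14913 + 177 = -14736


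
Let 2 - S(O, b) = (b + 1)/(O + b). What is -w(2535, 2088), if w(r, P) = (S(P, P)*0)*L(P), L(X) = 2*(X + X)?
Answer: 0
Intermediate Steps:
L(X) = 4*X (L(X) = 2*(2*X) = 4*X)
S(O, b) = 2 - (1 + b)/(O + b) (S(O, b) = 2 - (b + 1)/(O + b) = 2 - (1 + b)/(O + b))
w(r, P) = 0 (w(r, P) = (((-1 + P + 2*P)/(P + P))*0)*(4*P) = (((-1 + 3*P)/((2*P)))*0)*(4*P) = (((1/(2*P))*(-1 + 3*P))*0)*(4*P) = (((-1 + 3*P)/(2*P))*0)*(4*P) = 0*(4*P) = 0)
-w(2535, 2088) = -1*0 = 0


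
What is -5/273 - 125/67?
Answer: -34460/18291 ≈ -1.8840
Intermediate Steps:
-5/273 - 125/67 = -34460/18291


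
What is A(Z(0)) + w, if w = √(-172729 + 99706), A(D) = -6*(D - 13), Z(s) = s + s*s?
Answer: 78 + I*√73023 ≈ 78.0 + 270.23*I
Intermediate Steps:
Z(s) = s + s²
A(D) = 78 - 6*D (A(D) = -6*(-13 + D) = 78 - 6*D)
w = I*√73023 (w = √(-73023) = I*√73023 ≈ 270.23*I)
A(Z(0)) + w = (78 - 0*(1 + 0)) + I*√73023 = (78 - 0) + I*√73023 = (78 - 6*0) + I*√73023 = (78 + 0) + I*√73023 = 78 + I*√73023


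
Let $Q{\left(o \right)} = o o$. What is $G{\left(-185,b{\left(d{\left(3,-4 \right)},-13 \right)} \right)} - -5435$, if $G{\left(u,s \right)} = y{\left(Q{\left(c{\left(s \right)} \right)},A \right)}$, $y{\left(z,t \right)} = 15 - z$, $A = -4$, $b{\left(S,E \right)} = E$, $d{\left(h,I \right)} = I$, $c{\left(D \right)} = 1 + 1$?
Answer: $5446$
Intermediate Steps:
$c{\left(D \right)} = 2$
$Q{\left(o \right)} = o^{2}$
$G{\left(u,s \right)} = 11$ ($G{\left(u,s \right)} = 15 - 2^{2} = 15 - 4 = 11$)
$G{\left(-185,b{\left(d{\left(3,-4 \right)},-13 \right)} \right)} - -5435 = 11 - -5435 = 11 + 5435 = 5446$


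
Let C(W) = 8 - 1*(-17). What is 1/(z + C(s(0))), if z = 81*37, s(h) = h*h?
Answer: 1/3022 ≈ 0.00033091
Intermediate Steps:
s(h) = h²
z = 2997
C(W) = 25 (C(W) = 8 + 17 = 25)
1/(z + C(s(0))) = 1/(2997 + 25) = 1/3022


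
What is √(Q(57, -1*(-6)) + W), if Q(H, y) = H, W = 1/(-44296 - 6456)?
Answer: √2294040359/6344 ≈ 7.5498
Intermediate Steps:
W = -1/50752 (W = 1/(-50752) = -1/50752 ≈ -1.9704e-5)
√(Q(57, -1*(-6)) + W) = √(57 - 1/50752) = √(2892863/50752) = √2294040359/6344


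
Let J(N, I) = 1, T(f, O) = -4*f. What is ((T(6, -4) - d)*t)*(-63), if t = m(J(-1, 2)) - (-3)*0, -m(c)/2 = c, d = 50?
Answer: -9324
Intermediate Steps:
m(c) = -2*c
t = -2 (t = -2*1 - (-3)*0 = -2 - 1*0 = -2 + 0 = -2)
((T(6, -4) - d)*t)*(-63) = ((-4*6 - 1*50)*(-2))*(-63) = ((-24 - 50)*(-2))*(-63) = -74*(-2)*(-63) = 148*(-63) = -9324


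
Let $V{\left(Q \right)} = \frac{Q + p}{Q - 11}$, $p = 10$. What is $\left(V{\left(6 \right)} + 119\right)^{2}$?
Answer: $\frac{335241}{25} \approx 13410.0$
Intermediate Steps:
$V{\left(Q \right)} = \frac{10 + Q}{-11 + Q}$ ($V{\left(Q \right)} = \frac{Q + 10}{Q - 11} = \frac{10 + Q}{-11 + Q}$)
$\left(V{\left(6 \right)} + 119\right)^{2} = \left(\frac{10 + 6}{-11 + 6} + 119\right)^{2} = \left(\frac{1}{-5} \cdot 16 + 119\right)^{2} = \left(\left(- \frac{1}{5}\right) 16 + 119\right)^{2} = \left(- \frac{16}{5} + 119\right)^{2} = \left(\frac{579}{5}\right)^{2} = \frac{335241}{25}$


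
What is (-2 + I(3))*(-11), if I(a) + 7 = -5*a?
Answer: 264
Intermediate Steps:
I(a) = -7 - 5*a
(-2 + I(3))*(-11) = (-2 + (-7 - 5*3))*(-11) = (-2 + (-7 - 15))*(-11) = (-2 - 22)*(-11) = -24*(-11) = 264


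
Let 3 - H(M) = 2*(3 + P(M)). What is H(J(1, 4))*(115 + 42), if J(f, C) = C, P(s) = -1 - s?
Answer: 1099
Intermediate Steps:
H(M) = -1 + 2*M (H(M) = 3 - 2*(3 + (-1 - M)) = 3 - 2*(2 - M) = 3 - (4 - 2*M) = 3 + (-4 + 2*M) = -1 + 2*M)
H(J(1, 4))*(115 + 42) = (-1 + 2*4)*(115 + 42) = (-1 + 8)*157 = 7*157 = 1099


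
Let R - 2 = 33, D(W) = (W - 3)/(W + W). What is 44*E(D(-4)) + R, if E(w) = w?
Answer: 147/2 ≈ 73.500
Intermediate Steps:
D(W) = (-3 + W)/(2*W) (D(W) = (-3 + W)/((2*W)) = (-3 + W)*(1/(2*W)) = (-3 + W)/(2*W))
R = 35 (R = 2 + 33 = 35)
44*E(D(-4)) + R = 44*((½)*(-3 - 4)/(-4)) + 35 = 44*((½)*(-¼)*(-7)) + 35 = 44*(7/8) + 35 = 77/2 + 35 = 147/2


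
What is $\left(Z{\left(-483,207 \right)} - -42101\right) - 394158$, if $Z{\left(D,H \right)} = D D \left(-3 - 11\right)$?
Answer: $-3618103$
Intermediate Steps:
$Z{\left(D,H \right)} = - 14 D^{2}$ ($Z{\left(D,H \right)} = D^{2} \left(-14\right) = - 14 D^{2}$)
$\left(Z{\left(-483,207 \right)} - -42101\right) - 394158 = \left(- 14 \left(-483\right)^{2} - -42101\right) - 394158 = \left(\left(-14\right) 233289 + 42101\right) - 394158 = \left(-3266046 + 42101\right) - 394158 = -3223945 - 394158 = -3618103$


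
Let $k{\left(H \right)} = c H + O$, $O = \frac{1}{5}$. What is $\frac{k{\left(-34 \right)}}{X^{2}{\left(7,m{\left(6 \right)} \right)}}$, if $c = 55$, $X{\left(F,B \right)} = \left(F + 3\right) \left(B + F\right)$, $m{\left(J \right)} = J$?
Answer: $- \frac{9349}{84500} \approx -0.11064$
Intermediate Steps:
$X{\left(F,B \right)} = \left(3 + F\right) \left(B + F\right)$
$O = \frac{1}{5} \approx 0.2$
$k{\left(H \right)} = \frac{1}{5} + 55 H$ ($k{\left(H \right)} = 55 H + \frac{1}{5} = \frac{1}{5} + 55 H$)
$\frac{k{\left(-34 \right)}}{X^{2}{\left(7,m{\left(6 \right)} \right)}} = \frac{\frac{1}{5} + 55 \left(-34\right)}{\left(7^{2} + 3 \cdot 6 + 3 \cdot 7 + 6 \cdot 7\right)^{2}} = \frac{\frac{1}{5} - 1870}{\left(49 + 18 + 21 + 42\right)^{2}} = - \frac{9349}{5 \cdot 130^{2}} = - \frac{9349}{5 \cdot 16900} = \left(- \frac{9349}{5}\right) \frac{1}{16900} = - \frac{9349}{84500}$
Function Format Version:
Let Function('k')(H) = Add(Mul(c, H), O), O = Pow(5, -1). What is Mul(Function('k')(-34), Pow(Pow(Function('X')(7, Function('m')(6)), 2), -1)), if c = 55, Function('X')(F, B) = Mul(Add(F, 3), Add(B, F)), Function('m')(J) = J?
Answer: Rational(-9349, 84500) ≈ -0.11064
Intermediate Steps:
Function('X')(F, B) = Mul(Add(3, F), Add(B, F))
O = Rational(1, 5) ≈ 0.20000
Function('k')(H) = Add(Rational(1, 5), Mul(55, H)) (Function('k')(H) = Add(Mul(55, H), Rational(1, 5)) = Add(Rational(1, 5), Mul(55, H)))
Mul(Function('k')(-34), Pow(Pow(Function('X')(7, Function('m')(6)), 2), -1)) = Mul(Add(Rational(1, 5), Mul(55, -34)), Pow(Pow(Add(Pow(7, 2), Mul(3, 6), Mul(3, 7), Mul(6, 7)), 2), -1)) = Mul(Add(Rational(1, 5), -1870), Pow(Pow(Add(49, 18, 21, 42), 2), -1)) = Mul(Rational(-9349, 5), Pow(Pow(130, 2), -1)) = Mul(Rational(-9349, 5), Pow(16900, -1)) = Mul(Rational(-9349, 5), Rational(1, 16900)) = Rational(-9349, 84500)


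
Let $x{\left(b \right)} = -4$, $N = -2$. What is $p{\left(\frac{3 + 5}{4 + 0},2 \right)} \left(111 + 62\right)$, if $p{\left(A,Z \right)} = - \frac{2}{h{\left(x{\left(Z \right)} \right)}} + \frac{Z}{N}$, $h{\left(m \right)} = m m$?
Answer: $- \frac{1557}{8} \approx -194.63$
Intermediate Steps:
$h{\left(m \right)} = m^{2}$
$p{\left(A,Z \right)} = - \frac{1}{8} - \frac{Z}{2}$ ($p{\left(A,Z \right)} = - \frac{2}{\left(-4\right)^{2}} + \frac{Z}{-2} = - \frac{2}{16} + Z \left(- \frac{1}{2}\right) = \left(-2\right) \frac{1}{16} - \frac{Z}{2} = - \frac{1}{8} - \frac{Z}{2}$)
$p{\left(\frac{3 + 5}{4 + 0},2 \right)} \left(111 + 62\right) = \left(- \frac{1}{8} - 1\right) \left(111 + 62\right) = \left(- \frac{1}{8} - 1\right) 173 = \left(- \frac{9}{8}\right) 173 = - \frac{1557}{8}$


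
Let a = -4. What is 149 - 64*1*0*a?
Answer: 149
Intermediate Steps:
149 - 64*1*0*a = 149 - 64*1*0*(-4) = 149 - 0*(-4) = 149 - 64*0 = 149 + 0 = 149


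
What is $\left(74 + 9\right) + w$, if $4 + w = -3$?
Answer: $76$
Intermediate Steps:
$w = -7$ ($w = -4 - 3 = -7$)
$\left(74 + 9\right) + w = \left(74 + 9\right) - 7 = 83 - 7 = 76$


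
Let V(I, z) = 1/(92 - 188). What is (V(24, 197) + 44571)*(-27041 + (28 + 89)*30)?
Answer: -100684795765/96 ≈ -1.0488e+9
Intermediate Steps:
V(I, z) = -1/96 (V(I, z) = 1/(-96) = -1/96)
(V(24, 197) + 44571)*(-27041 + (28 + 89)*30) = (-1/96 + 44571)*(-27041 + (28 + 89)*30) = 4278815*(-27041 + 117*30)/96 = 4278815*(-27041 + 3510)/96 = (4278815/96)*(-23531) = -100684795765/96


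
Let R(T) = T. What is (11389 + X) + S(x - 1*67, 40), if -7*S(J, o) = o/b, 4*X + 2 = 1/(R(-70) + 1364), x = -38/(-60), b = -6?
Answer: 1237987937/108696 ≈ 11389.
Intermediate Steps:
x = 19/30 (x = -38*(-1/60) = 19/30 ≈ 0.63333)
X = -2587/5176 (X = -1/2 + 1/(4*(-70 + 1364)) = -1/2 + (1/4)/1294 = -1/2 + (1/4)*(1/1294) = -1/2 + 1/5176 = -2587/5176 ≈ -0.49981)
S(J, o) = o/42 (S(J, o) = -o/(7*(-6)) = -o*(-1)/(7*6) = -(-1)*o/42 = o/42)
(11389 + X) + S(x - 1*67, 40) = (11389 - 2587/5176) + (1/42)*40 = 58946877/5176 + 20/21 = 1237987937/108696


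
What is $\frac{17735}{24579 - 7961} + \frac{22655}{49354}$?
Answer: $\frac{312943495}{205041193} \approx 1.5262$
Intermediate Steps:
$\frac{17735}{24579 - 7961} + \frac{22655}{49354} = \frac{17735}{16618} + 22655 \cdot \frac{1}{49354} = 17735 \cdot \frac{1}{16618} + \frac{22655}{49354} = \frac{17735}{16618} + \frac{22655}{49354} = \frac{312943495}{205041193}$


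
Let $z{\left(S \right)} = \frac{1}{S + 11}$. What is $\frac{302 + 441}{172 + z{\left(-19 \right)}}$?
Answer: $\frac{5944}{1375} \approx 4.3229$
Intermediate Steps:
$z{\left(S \right)} = \frac{1}{11 + S}$
$\frac{302 + 441}{172 + z{\left(-19 \right)}} = \frac{302 + 441}{172 + \frac{1}{11 - 19}} = \frac{743}{172 + \frac{1}{-8}} = \frac{743}{172 - \frac{1}{8}} = \frac{743}{\frac{1375}{8}} = 743 \cdot \frac{8}{1375} = \frac{5944}{1375}$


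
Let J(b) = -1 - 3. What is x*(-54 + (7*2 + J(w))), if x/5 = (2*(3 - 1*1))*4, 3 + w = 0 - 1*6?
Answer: -3520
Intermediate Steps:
w = -9 (w = -3 + (0 - 1*6) = -3 + (0 - 6) = -3 - 6 = -9)
J(b) = -4
x = 80 (x = 5*((2*(3 - 1*1))*4) = 5*((2*(3 - 1))*4) = 5*((2*2)*4) = 5*(4*4) = 5*16 = 80)
x*(-54 + (7*2 + J(w))) = 80*(-54 + (7*2 - 4)) = 80*(-54 + (14 - 4)) = 80*(-54 + 10) = 80*(-44) = -3520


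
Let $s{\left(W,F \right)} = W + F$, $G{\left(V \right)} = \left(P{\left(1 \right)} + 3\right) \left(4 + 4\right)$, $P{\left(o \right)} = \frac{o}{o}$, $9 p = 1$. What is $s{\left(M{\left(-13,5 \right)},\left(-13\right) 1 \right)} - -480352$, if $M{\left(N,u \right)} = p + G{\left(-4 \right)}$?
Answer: $\frac{4323340}{9} \approx 4.8037 \cdot 10^{5}$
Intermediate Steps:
$p = \frac{1}{9}$ ($p = \frac{1}{9} \cdot 1 = \frac{1}{9} \approx 0.11111$)
$P{\left(o \right)} = 1$
$G{\left(V \right)} = 32$ ($G{\left(V \right)} = \left(1 + 3\right) \left(4 + 4\right) = 4 \cdot 8 = 32$)
$M{\left(N,u \right)} = \frac{289}{9}$ ($M{\left(N,u \right)} = \frac{1}{9} + 32 = \frac{289}{9}$)
$s{\left(W,F \right)} = F + W$
$s{\left(M{\left(-13,5 \right)},\left(-13\right) 1 \right)} - -480352 = \left(\left(-13\right) 1 + \frac{289}{9}\right) - -480352 = \left(-13 + \frac{289}{9}\right) + 480352 = \frac{172}{9} + 480352 = \frac{4323340}{9}$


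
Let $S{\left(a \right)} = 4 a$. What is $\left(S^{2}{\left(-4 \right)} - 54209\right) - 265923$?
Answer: $-319876$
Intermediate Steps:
$\left(S^{2}{\left(-4 \right)} - 54209\right) - 265923 = \left(\left(4 \left(-4\right)\right)^{2} - 54209\right) - 265923 = \left(\left(-16\right)^{2} - 54209\right) - 265923 = \left(256 - 54209\right) - 265923 = -53953 - 265923 = -319876$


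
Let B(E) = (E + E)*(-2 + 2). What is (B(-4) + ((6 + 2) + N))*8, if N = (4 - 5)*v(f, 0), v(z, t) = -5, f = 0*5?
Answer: 104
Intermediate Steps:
f = 0
N = 5 (N = (4 - 5)*(-5) = -1*(-5) = 5)
B(E) = 0 (B(E) = (2*E)*0 = 0)
(B(-4) + ((6 + 2) + N))*8 = (0 + ((6 + 2) + 5))*8 = (0 + (8 + 5))*8 = (0 + 13)*8 = 13*8 = 104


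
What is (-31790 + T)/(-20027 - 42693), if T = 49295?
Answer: -3501/12544 ≈ -0.27910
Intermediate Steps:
(-31790 + T)/(-20027 - 42693) = (-31790 + 49295)/(-20027 - 42693) = 17505/(-62720) = 17505*(-1/62720) = -3501/12544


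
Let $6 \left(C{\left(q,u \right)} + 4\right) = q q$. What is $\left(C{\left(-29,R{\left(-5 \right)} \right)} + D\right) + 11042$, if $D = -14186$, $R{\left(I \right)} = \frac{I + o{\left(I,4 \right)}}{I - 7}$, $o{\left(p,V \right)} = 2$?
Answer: $- \frac{18047}{6} \approx -3007.8$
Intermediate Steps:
$R{\left(I \right)} = \frac{2 + I}{-7 + I}$ ($R{\left(I \right)} = \frac{I + 2}{I - 7} = \frac{2 + I}{-7 + I}$)
$C{\left(q,u \right)} = -4 + \frac{q^{2}}{6}$ ($C{\left(q,u \right)} = -4 + \frac{q q}{6} = -4 + \frac{q^{2}}{6}$)
$\left(C{\left(-29,R{\left(-5 \right)} \right)} + D\right) + 11042 = \left(\left(-4 + \frac{\left(-29\right)^{2}}{6}\right) - 14186\right) + 11042 = \left(\left(-4 + \frac{1}{6} \cdot 841\right) - 14186\right) + 11042 = \left(\left(-4 + \frac{841}{6}\right) - 14186\right) + 11042 = \left(\frac{817}{6} - 14186\right) + 11042 = - \frac{84299}{6} + 11042 = - \frac{18047}{6}$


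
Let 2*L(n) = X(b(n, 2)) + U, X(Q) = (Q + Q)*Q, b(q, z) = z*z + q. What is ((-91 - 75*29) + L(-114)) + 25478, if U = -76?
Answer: 35274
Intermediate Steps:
b(q, z) = q + z² (b(q, z) = z² + q = q + z²)
X(Q) = 2*Q² (X(Q) = (2*Q)*Q = 2*Q²)
L(n) = -38 + (4 + n)² (L(n) = (2*(n + 2²)² - 76)/2 = (2*(n + 4)² - 76)/2 = (2*(4 + n)² - 76)/2 = (-76 + 2*(4 + n)²)/2 = -38 + (4 + n)²)
((-91 - 75*29) + L(-114)) + 25478 = ((-91 - 75*29) + (-38 + (4 - 114)²)) + 25478 = ((-91 - 2175) + (-38 + (-110)²)) + 25478 = (-2266 + (-38 + 12100)) + 25478 = (-2266 + 12062) + 25478 = 9796 + 25478 = 35274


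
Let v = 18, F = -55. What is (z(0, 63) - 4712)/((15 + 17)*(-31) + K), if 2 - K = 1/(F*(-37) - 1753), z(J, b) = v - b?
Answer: 1341474/279181 ≈ 4.8050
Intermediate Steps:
z(J, b) = 18 - b
K = 563/282 (K = 2 - 1/(-55*(-37) - 1753) = 2 - 1/(2035 - 1753) = 2 - 1/282 = 563/282 ≈ 1.9965)
(z(0, 63) - 4712)/((15 + 17)*(-31) + K) = ((18 - 1*63) - 4712)/((15 + 17)*(-31) + 563/282) = ((18 - 63) - 4712)/(32*(-31) + 563/282) = (-45 - 4712)/(-992 + 563/282) = -4757/(-279181/282) = -4757*(-282/279181) = 1341474/279181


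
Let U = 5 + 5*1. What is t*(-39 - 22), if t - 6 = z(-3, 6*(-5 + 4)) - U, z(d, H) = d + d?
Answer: 610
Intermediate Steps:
z(d, H) = 2*d
U = 10 (U = 5 + 5 = 10)
t = -10 (t = 6 + (2*(-3) - 1*10) = 6 + (-6 - 10) = 6 - 16 = -10)
t*(-39 - 22) = -10*(-39 - 22) = -10*(-61) = 610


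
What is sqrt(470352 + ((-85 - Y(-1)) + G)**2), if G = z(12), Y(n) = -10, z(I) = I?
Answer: sqrt(474321) ≈ 688.71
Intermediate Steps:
G = 12
sqrt(470352 + ((-85 - Y(-1)) + G)**2) = sqrt(470352 + ((-85 - 1*(-10)) + 12)**2) = sqrt(470352 + ((-85 + 10) + 12)**2) = sqrt(470352 + (-75 + 12)**2) = sqrt(470352 + (-63)**2) = sqrt(470352 + 3969) = sqrt(474321)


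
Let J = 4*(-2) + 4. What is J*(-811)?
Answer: 3244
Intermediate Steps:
J = -4 (J = -8 + 4 = -4)
J*(-811) = -4*(-811) = 3244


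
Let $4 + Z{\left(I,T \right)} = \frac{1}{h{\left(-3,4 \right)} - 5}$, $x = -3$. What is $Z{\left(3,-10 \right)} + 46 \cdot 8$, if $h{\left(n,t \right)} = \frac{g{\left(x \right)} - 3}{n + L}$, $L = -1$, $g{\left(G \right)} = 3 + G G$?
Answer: $\frac{10552}{29} \approx 363.86$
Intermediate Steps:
$g{\left(G \right)} = 3 + G^{2}$
$h{\left(n,t \right)} = \frac{9}{-1 + n}$ ($h{\left(n,t \right)} = \frac{\left(3 + \left(-3\right)^{2}\right) - 3}{n - 1} = \frac{\left(3 + 9\right) - 3}{-1 + n} = \frac{12 - 3}{-1 + n} = \frac{9}{-1 + n}$)
$Z{\left(I,T \right)} = - \frac{120}{29}$ ($Z{\left(I,T \right)} = -4 + \frac{1}{\frac{9}{-1 - 3} - 5} = -4 + \frac{1}{\frac{9}{-4} - 5} = -4 + \frac{1}{9 \left(- \frac{1}{4}\right) - 5} = -4 + \frac{1}{- \frac{9}{4} - 5} = -4 + \frac{1}{- \frac{29}{4}} = -4 - \frac{4}{29} = - \frac{120}{29}$)
$Z{\left(3,-10 \right)} + 46 \cdot 8 = - \frac{120}{29} + 46 \cdot 8 = - \frac{120}{29} + 368 = \frac{10552}{29}$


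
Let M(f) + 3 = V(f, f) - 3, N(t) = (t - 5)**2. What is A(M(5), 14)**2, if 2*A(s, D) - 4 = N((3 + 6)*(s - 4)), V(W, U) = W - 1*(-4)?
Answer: 10000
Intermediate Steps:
N(t) = (-5 + t)**2
V(W, U) = 4 + W (V(W, U) = W + 4 = 4 + W)
M(f) = -2 + f (M(f) = -3 + ((4 + f) - 3) = -3 + (1 + f) = -2 + f)
A(s, D) = 2 + (-41 + 9*s)**2/2 (A(s, D) = 2 + (-5 + (3 + 6)*(s - 4))**2/2 = 2 + (-5 + 9*(-4 + s))**2/2 = 2 + (-5 + (-36 + 9*s))**2/2 = 2 + (-41 + 9*s)**2/2)
A(M(5), 14)**2 = (2 + (-41 + 9*(-2 + 5))**2/2)**2 = (2 + (-41 + 9*3)**2/2)**2 = (2 + (-41 + 27)**2/2)**2 = (2 + (1/2)*(-14)**2)**2 = (2 + (1/2)*196)**2 = (2 + 98)**2 = 100**2 = 10000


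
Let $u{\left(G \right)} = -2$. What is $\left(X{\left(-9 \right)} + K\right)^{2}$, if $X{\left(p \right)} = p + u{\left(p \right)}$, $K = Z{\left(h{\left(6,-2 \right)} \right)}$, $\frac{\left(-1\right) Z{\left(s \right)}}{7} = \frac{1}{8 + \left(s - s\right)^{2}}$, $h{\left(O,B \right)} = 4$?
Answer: $\frac{9025}{64} \approx 141.02$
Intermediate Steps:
$Z{\left(s \right)} = - \frac{7}{8}$ ($Z{\left(s \right)} = - \frac{7}{8 + \left(s - s\right)^{2}} = - \frac{7}{8 + 0^{2}} = - \frac{7}{8 + 0} = - \frac{7}{8}$)
$K = - \frac{7}{8} \approx -0.875$
$X{\left(p \right)} = -2 + p$ ($X{\left(p \right)} = p - 2 = -2 + p$)
$\left(X{\left(-9 \right)} + K\right)^{2} = \left(\left(-2 - 9\right) - \frac{7}{8}\right)^{2} = \left(-11 - \frac{7}{8}\right)^{2} = \left(- \frac{95}{8}\right)^{2} = \frac{9025}{64}$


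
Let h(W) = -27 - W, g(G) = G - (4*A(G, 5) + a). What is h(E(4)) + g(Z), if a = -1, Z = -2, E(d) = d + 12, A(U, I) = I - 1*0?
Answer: -64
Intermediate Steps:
A(U, I) = I (A(U, I) = I + 0 = I)
E(d) = 12 + d
g(G) = -19 + G (g(G) = G - (4*5 - 1) = G - (20 - 1) = G - 1*19 = G - 19 = -19 + G)
h(E(4)) + g(Z) = (-27 - (12 + 4)) + (-19 - 2) = (-27 - 1*16) - 21 = (-27 - 16) - 21 = -43 - 21 = -64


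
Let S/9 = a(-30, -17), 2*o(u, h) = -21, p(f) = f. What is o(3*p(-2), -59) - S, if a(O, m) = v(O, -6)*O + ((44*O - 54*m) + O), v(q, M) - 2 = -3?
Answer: 7215/2 ≈ 3607.5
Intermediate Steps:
v(q, M) = -1 (v(q, M) = 2 - 3 = -1)
o(u, h) = -21/2 (o(u, h) = (1/2)*(-21) = -21/2)
a(O, m) = -54*m + 44*O (a(O, m) = -O + ((44*O - 54*m) + O) = -O + ((-54*m + 44*O) + O) = -O + (-54*m + 45*O) = -54*m + 44*O)
S = -3618 (S = 9*(-54*(-17) + 44*(-30)) = 9*(918 - 1320) = 9*(-402) = -3618)
o(3*p(-2), -59) - S = -21/2 - 1*(-3618) = -21/2 + 3618 = 7215/2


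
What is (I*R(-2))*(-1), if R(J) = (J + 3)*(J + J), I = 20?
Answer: 80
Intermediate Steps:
R(J) = 2*J*(3 + J) (R(J) = (3 + J)*(2*J) = 2*J*(3 + J))
(I*R(-2))*(-1) = (20*(2*(-2)*(3 - 2)))*(-1) = (20*(2*(-2)*1))*(-1) = (20*(-4))*(-1) = -80*(-1) = 80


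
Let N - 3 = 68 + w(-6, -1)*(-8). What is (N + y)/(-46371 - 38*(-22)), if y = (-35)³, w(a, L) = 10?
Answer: 42884/45535 ≈ 0.94178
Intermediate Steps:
y = -42875
N = -9 (N = 3 + (68 + 10*(-8)) = 3 + (68 - 80) = 3 - 12 = -9)
(N + y)/(-46371 - 38*(-22)) = (-9 - 42875)/(-46371 - 38*(-22)) = -42884/(-46371 + 836) = -42884/(-45535) = -42884*(-1/45535) = 42884/45535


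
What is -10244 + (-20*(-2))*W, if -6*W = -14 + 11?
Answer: -10224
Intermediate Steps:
W = 1/2 (W = -(-14 + 11)/6 = -1/6*(-3) = 1/2 ≈ 0.50000)
-10244 + (-20*(-2))*W = -10244 - 20*(-2)*(1/2) = -10244 + 40*(1/2) = -10244 + 20 = -10224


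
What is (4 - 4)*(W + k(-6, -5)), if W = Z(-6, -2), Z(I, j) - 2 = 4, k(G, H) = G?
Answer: 0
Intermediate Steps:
Z(I, j) = 6 (Z(I, j) = 2 + 4 = 6)
W = 6
(4 - 4)*(W + k(-6, -5)) = (4 - 4)*(6 - 6) = 0*0 = 0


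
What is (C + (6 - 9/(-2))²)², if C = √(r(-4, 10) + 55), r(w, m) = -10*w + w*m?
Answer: 195361/16 + 441*√55/2 ≈ 13845.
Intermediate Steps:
r(w, m) = -10*w + m*w
C = √55 (C = √(-4*(-10 + 10) + 55) = √(-4*0 + 55) = √(0 + 55) = √55 ≈ 7.4162)
(C + (6 - 9/(-2))²)² = (√55 + (6 - 9/(-2))²)² = (√55 + (6 - 9*(-½))²)² = (√55 + (6 + 9/2)²)² = (√55 + (21/2)²)² = (√55 + 441/4)² = (441/4 + √55)²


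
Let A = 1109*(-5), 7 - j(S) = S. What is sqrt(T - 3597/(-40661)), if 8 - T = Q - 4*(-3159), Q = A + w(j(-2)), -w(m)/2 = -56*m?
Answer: I*sqrt(13376840950194)/40661 ≈ 89.949*I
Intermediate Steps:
j(S) = 7 - S
w(m) = 112*m (w(m) = -(-112)*m = 112*m)
A = -5545
Q = -4537 (Q = -5545 + 112*(7 - 1*(-2)) = -5545 + 112*(7 + 2) = -5545 + 112*9 = -5545 + 1008 = -4537)
T = -8091 (T = 8 - (-4537 - 4*(-3159)) = 8 - (-4537 - 1*(-12636)) = 8 - (-4537 + 12636) = 8 - 1*8099 = 8 - 8099 = -8091)
sqrt(T - 3597/(-40661)) = sqrt(-8091 - 3597/(-40661)) = sqrt(-8091 - 3597*(-1/40661)) = sqrt(-8091 + 3597/40661) = sqrt(-328984554/40661) = I*sqrt(13376840950194)/40661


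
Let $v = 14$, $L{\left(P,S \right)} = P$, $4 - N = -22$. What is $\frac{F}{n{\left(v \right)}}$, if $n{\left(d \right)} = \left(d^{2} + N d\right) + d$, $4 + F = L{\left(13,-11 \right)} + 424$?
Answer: $\frac{433}{574} \approx 0.75436$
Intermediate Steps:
$N = 26$ ($N = 4 - -22 = 4 + 22 = 26$)
$F = 433$ ($F = -4 + \left(13 + 424\right) = -4 + 437 = 433$)
$n{\left(d \right)} = d^{2} + 27 d$ ($n{\left(d \right)} = \left(d^{2} + 26 d\right) + d = d^{2} + 27 d$)
$\frac{F}{n{\left(v \right)}} = \frac{433}{14 \left(27 + 14\right)} = \frac{433}{14 \cdot 41} = \frac{433}{574}$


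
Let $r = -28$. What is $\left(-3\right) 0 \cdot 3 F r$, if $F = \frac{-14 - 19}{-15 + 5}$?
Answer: $0$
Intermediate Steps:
$F = \frac{33}{10}$ ($F = - \frac{33}{-10} = \left(-33\right) \left(- \frac{1}{10}\right) = \frac{33}{10} \approx 3.3$)
$\left(-3\right) 0 \cdot 3 F r = \left(-3\right) 0 \cdot 3 \cdot \frac{33}{10} \left(-28\right) = 0 \cdot 3 \cdot \frac{33}{10} \left(-28\right) = 0 \cdot \frac{33}{10} \left(-28\right) = 0 \left(-28\right) = 0$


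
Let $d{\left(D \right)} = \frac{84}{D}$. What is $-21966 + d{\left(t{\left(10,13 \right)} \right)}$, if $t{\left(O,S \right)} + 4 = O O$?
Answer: $- \frac{175721}{8} \approx -21965.0$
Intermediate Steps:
$t{\left(O,S \right)} = -4 + O^{2}$ ($t{\left(O,S \right)} = -4 + O O = -4 + O^{2}$)
$-21966 + d{\left(t{\left(10,13 \right)} \right)} = -21966 + \frac{84}{-4 + 10^{2}} = -21966 + \frac{84}{-4 + 100} = -21966 + \frac{84}{96} = -21966 + 84 \cdot \frac{1}{96} = -21966 + \frac{7}{8} = - \frac{175721}{8}$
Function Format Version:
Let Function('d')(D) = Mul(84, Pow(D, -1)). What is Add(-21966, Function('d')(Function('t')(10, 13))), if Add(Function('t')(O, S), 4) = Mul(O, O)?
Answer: Rational(-175721, 8) ≈ -21965.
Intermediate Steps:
Function('t')(O, S) = Add(-4, Pow(O, 2)) (Function('t')(O, S) = Add(-4, Mul(O, O)) = Add(-4, Pow(O, 2)))
Add(-21966, Function('d')(Function('t')(10, 13))) = Add(-21966, Mul(84, Pow(Add(-4, Pow(10, 2)), -1))) = Add(-21966, Mul(84, Pow(Add(-4, 100), -1))) = Add(-21966, Mul(84, Pow(96, -1))) = Add(-21966, Mul(84, Rational(1, 96))) = Add(-21966, Rational(7, 8)) = Rational(-175721, 8)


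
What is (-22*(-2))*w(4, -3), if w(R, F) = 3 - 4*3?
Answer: -396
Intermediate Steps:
w(R, F) = -9 (w(R, F) = 3 - 12 = -9)
(-22*(-2))*w(4, -3) = -22*(-2)*(-9) = 44*(-9) = -396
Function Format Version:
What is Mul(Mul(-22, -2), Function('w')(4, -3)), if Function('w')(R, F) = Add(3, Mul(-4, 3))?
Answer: -396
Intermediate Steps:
Function('w')(R, F) = -9 (Function('w')(R, F) = Add(3, -12) = -9)
Mul(Mul(-22, -2), Function('w')(4, -3)) = Mul(Mul(-22, -2), -9) = Mul(44, -9) = -396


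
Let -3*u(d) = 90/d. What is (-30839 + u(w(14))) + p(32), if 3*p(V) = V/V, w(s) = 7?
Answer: -647702/21 ≈ -30843.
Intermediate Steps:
p(V) = ⅓ (p(V) = (V/V)/3 = (⅓)*1 = ⅓)
u(d) = -30/d
(-30839 + u(w(14))) + p(32) = (-30839 - 30/7) + ⅓ = -215903/7 + ⅓ = -647702/21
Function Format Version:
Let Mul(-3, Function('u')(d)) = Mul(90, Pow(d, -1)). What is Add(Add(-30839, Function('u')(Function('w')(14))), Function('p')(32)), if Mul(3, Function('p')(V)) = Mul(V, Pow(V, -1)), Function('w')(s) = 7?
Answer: Rational(-647702, 21) ≈ -30843.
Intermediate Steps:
Function('p')(V) = Rational(1, 3) (Function('p')(V) = Mul(Rational(1, 3), Mul(V, Pow(V, -1))) = Mul(Rational(1, 3), 1) = Rational(1, 3))
Function('u')(d) = Mul(-30, Pow(d, -1)) (Function('u')(d) = Mul(Rational(-1, 3), Mul(90, Pow(d, -1))) = Mul(-30, Pow(d, -1)))
Add(Add(-30839, Function('u')(Function('w')(14))), Function('p')(32)) = Add(Add(-30839, Mul(-30, Pow(7, -1))), Rational(1, 3)) = Add(Add(-30839, Mul(-30, Rational(1, 7))), Rational(1, 3)) = Add(Add(-30839, Rational(-30, 7)), Rational(1, 3)) = Add(Rational(-215903, 7), Rational(1, 3)) = Rational(-647702, 21)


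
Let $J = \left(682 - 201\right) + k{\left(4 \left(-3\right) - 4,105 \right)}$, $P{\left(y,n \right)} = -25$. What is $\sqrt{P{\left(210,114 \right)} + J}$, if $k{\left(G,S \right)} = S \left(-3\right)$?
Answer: $\sqrt{141} \approx 11.874$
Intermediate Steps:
$k{\left(G,S \right)} = - 3 S$
$J = 166$ ($J = \left(682 - 201\right) - 315 = 481 - 315 = 166$)
$\sqrt{P{\left(210,114 \right)} + J} = \sqrt{-25 + 166} = \sqrt{141}$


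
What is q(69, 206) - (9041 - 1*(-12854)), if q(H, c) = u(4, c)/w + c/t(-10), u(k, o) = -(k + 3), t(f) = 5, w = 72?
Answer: -7867403/360 ≈ -21854.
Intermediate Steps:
u(k, o) = -3 - k (u(k, o) = -(3 + k) = -3 - k)
q(H, c) = -7/72 + c/5 (q(H, c) = (-3 - 1*4)/72 + c/5 = (-3 - 4)*(1/72) + c*(1/5) = -7*1/72 + c/5 = -7/72 + c/5)
q(69, 206) - (9041 - 1*(-12854)) = (-7/72 + (1/5)*206) - (9041 - 1*(-12854)) = (-7/72 + 206/5) - (9041 + 12854) = 14797/360 - 1*21895 = 14797/360 - 21895 = -7867403/360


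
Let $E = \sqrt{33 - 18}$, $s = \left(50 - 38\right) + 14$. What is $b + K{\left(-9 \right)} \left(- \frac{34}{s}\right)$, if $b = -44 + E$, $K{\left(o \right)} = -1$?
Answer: $- \frac{555}{13} + \sqrt{15} \approx -38.819$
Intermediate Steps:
$s = 26$ ($s = 12 + 14 = 26$)
$E = \sqrt{15} \approx 3.873$
$b = -44 + \sqrt{15} \approx -40.127$
$b + K{\left(-9 \right)} \left(- \frac{34}{s}\right) = \left(-44 + \sqrt{15}\right) - - \frac{34}{26} = \left(-44 + \sqrt{15}\right) - \left(-34\right) \frac{1}{26} = \left(-44 + \sqrt{15}\right) - - \frac{17}{13} = \left(-44 + \sqrt{15}\right) + \frac{17}{13} = - \frac{555}{13} + \sqrt{15}$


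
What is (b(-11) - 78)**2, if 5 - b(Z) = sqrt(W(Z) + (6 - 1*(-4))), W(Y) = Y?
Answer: (73 + I)**2 ≈ 5328.0 + 146.0*I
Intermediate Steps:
b(Z) = 5 - sqrt(10 + Z) (b(Z) = 5 - sqrt(Z + (6 - 1*(-4))) = 5 - sqrt(Z + (6 + 4)) = 5 - sqrt(Z + 10) = 5 - sqrt(10 + Z))
(b(-11) - 78)**2 = ((5 - sqrt(10 - 11)) - 78)**2 = ((5 - sqrt(-1)) - 78)**2 = ((5 - I) - 78)**2 = (-73 - I)**2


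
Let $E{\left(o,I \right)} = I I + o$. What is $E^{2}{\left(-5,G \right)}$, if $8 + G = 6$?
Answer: $1$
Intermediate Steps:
$G = -2$ ($G = -8 + 6 = -2$)
$E{\left(o,I \right)} = o + I^{2}$ ($E{\left(o,I \right)} = I^{2} + o = o + I^{2}$)
$E^{2}{\left(-5,G \right)} = \left(-5 + \left(-2\right)^{2}\right)^{2} = \left(-5 + 4\right)^{2} = \left(-1\right)^{2} = 1$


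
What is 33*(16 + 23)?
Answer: 1287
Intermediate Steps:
33*(16 + 23) = 33*39 = 1287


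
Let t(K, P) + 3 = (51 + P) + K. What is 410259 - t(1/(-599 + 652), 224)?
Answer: 21729310/53 ≈ 4.0999e+5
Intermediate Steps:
t(K, P) = 48 + K + P (t(K, P) = -3 + ((51 + P) + K) = -3 + (51 + K + P) = 48 + K + P)
410259 - t(1/(-599 + 652), 224) = 410259 - (48 + 1/(-599 + 652) + 224) = 410259 - (48 + 1/53 + 224) = 410259 - 1*14417/53 = 410259 - 14417/53 = 21729310/53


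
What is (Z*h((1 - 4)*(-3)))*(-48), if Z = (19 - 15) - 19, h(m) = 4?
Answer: 2880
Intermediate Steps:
Z = -15 (Z = 4 - 19 = -15)
(Z*h((1 - 4)*(-3)))*(-48) = -15*4*(-48) = -60*(-48) = 2880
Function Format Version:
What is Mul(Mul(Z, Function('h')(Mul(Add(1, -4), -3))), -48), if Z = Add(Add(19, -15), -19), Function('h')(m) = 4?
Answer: 2880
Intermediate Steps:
Z = -15 (Z = Add(4, -19) = -15)
Mul(Mul(Z, Function('h')(Mul(Add(1, -4), -3))), -48) = Mul(Mul(-15, 4), -48) = Mul(-60, -48) = 2880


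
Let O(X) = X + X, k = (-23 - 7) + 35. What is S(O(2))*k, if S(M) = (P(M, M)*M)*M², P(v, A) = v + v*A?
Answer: 6400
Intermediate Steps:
k = 5 (k = -30 + 35 = 5)
P(v, A) = v + A*v
O(X) = 2*X
S(M) = M⁴*(1 + M) (S(M) = ((M*(1 + M))*M)*M² = (M²*(1 + M))*M² = M⁴*(1 + M))
S(O(2))*k = ((2*2)⁴*(1 + 2*2))*5 = (4⁴*(1 + 4))*5 = (256*5)*5 = 1280*5 = 6400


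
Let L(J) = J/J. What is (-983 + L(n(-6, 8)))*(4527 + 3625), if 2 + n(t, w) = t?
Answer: -8005264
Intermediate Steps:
n(t, w) = -2 + t
L(J) = 1
(-983 + L(n(-6, 8)))*(4527 + 3625) = (-983 + 1)*(4527 + 3625) = -982*8152 = -8005264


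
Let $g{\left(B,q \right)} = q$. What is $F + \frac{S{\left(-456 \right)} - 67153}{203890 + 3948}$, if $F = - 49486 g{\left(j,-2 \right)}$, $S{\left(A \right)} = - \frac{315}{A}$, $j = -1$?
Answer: $\frac{3126651458321}{31591376} \approx 98972.0$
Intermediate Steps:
$F = 98972$ ($F = \left(-49486\right) \left(-2\right) = 98972$)
$F + \frac{S{\left(-456 \right)} - 67153}{203890 + 3948} = 98972 + \frac{- \frac{315}{-456} - 67153}{203890 + 3948} = 98972 + \frac{\left(-315\right) \left(- \frac{1}{456}\right) - 67153}{207838} = 98972 + \left(\frac{105}{152} - 67153\right) \frac{1}{207838} = 98972 - \frac{10207151}{31591376} = \frac{3126651458321}{31591376}$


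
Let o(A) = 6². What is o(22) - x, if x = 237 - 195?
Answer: -6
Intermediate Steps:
o(A) = 36
x = 42
o(22) - x = 36 - 1*42 = 36 - 42 = -6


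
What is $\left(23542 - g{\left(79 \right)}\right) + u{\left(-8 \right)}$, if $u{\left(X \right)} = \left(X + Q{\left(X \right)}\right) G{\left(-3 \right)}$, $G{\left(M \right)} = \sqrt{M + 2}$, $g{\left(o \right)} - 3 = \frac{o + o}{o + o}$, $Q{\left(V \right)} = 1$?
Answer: $23538 - 7 i \approx 23538.0 - 7.0 i$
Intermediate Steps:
$g{\left(o \right)} = 4$ ($g{\left(o \right)} = 3 + \frac{o + o}{o + o} = 3 + \frac{2 o}{2 o} = 3 + 2 o \frac{1}{2 o} = 3 + 1 = 4$)
$G{\left(M \right)} = \sqrt{2 + M}$
$u{\left(X \right)} = i \left(1 + X\right)$ ($u{\left(X \right)} = \left(X + 1\right) \sqrt{2 - 3} = \left(1 + X\right) \sqrt{-1} = \left(1 + X\right) i = i \left(1 + X\right)$)
$\left(23542 - g{\left(79 \right)}\right) + u{\left(-8 \right)} = \left(23542 - 4\right) + i \left(1 - 8\right) = \left(23542 - 4\right) + i \left(-7\right) = 23538 - 7 i$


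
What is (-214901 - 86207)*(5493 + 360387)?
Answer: -110169395040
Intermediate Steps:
(-214901 - 86207)*(5493 + 360387) = -301108*365880 = -110169395040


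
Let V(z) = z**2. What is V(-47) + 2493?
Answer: 4702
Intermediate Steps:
V(-47) + 2493 = (-47)**2 + 2493 = 2209 + 2493 = 4702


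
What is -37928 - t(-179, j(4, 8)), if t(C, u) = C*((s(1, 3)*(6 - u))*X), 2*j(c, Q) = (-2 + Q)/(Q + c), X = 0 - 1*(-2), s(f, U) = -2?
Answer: -42045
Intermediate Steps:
X = 2 (X = 0 + 2 = 2)
j(c, Q) = (-2 + Q)/(2*(Q + c)) (j(c, Q) = ((-2 + Q)/(Q + c))/2 = (-2 + Q)/(2*(Q + c)))
t(C, u) = C*(-24 + 4*u) (t(C, u) = C*(-2*(6 - u)*2) = C*((-12 + 2*u)*2) = C*(-24 + 4*u))
-37928 - t(-179, j(4, 8)) = -37928 - 4*(-179)*(-6 + (-1 + (1/2)*8)/(8 + 4)) = -37928 - 4*(-179)*(-6 + (-1 + 4)/12) = -37928 - 4*(-179)*(-6 + (1/12)*3) = -37928 - 4*(-179)*(-6 + 1/4) = -37928 - 4*(-179)*(-23)/4 = -37928 - 1*4117 = -37928 - 4117 = -42045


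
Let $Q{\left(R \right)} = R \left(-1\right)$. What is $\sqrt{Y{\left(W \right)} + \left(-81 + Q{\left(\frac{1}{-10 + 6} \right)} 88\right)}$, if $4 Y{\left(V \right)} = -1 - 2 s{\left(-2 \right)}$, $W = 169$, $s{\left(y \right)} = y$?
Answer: $\frac{i \sqrt{233}}{2} \approx 7.6322 i$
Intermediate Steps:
$Q{\left(R \right)} = - R$
$Y{\left(V \right)} = \frac{3}{4}$ ($Y{\left(V \right)} = \frac{-1 - -4}{4} = \frac{-1 + 4}{4} = \frac{1}{4} \cdot 3 = \frac{3}{4}$)
$\sqrt{Y{\left(W \right)} + \left(-81 + Q{\left(\frac{1}{-10 + 6} \right)} 88\right)} = \sqrt{\frac{3}{4} - \left(81 - - \frac{1}{-10 + 6} \cdot 88\right)} = \sqrt{\frac{3}{4} - \left(81 - - \frac{1}{-4} \cdot 88\right)} = \sqrt{\frac{3}{4} - \left(81 - \left(-1\right) \left(- \frac{1}{4}\right) 88\right)} = \sqrt{\frac{3}{4} + \left(-81 + \frac{1}{4} \cdot 88\right)} = \sqrt{\frac{3}{4} + \left(-81 + 22\right)} = \sqrt{\frac{3}{4} - 59} = \sqrt{- \frac{233}{4}} = \frac{i \sqrt{233}}{2}$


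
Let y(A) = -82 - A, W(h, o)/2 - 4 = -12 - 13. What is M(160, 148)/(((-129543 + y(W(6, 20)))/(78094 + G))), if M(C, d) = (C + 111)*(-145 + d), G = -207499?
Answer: 105206265/129583 ≈ 811.88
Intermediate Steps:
W(h, o) = -42 (W(h, o) = 8 + 2*(-12 - 13) = 8 + 2*(-25) = 8 - 50 = -42)
M(C, d) = (-145 + d)*(111 + C) (M(C, d) = (111 + C)*(-145 + d) = (-145 + d)*(111 + C))
M(160, 148)/(((-129543 + y(W(6, 20)))/(78094 + G))) = (-16095 - 145*160 + 111*148 + 160*148)/(((-129543 + (-82 - 1*(-42)))/(78094 - 207499))) = (-16095 - 23200 + 16428 + 23680)/(((-129543 + (-82 + 42))/(-129405))) = 813/(((-129543 - 40)*(-1/129405))) = 813/((-129583*(-1/129405))) = 813/(129583/129405) = 813*(129405/129583) = 105206265/129583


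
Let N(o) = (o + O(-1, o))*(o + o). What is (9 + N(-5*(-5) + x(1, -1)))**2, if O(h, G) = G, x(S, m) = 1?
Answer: 7360369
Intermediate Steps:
N(o) = 4*o**2 (N(o) = (o + o)*(o + o) = (2*o)*(2*o) = 4*o**2)
(9 + N(-5*(-5) + x(1, -1)))**2 = (9 + 4*(-5*(-5) + 1)**2)**2 = (9 + 4*(25 + 1)**2)**2 = (9 + 4*26**2)**2 = (9 + 4*676)**2 = (9 + 2704)**2 = 2713**2 = 7360369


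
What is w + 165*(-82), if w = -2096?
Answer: -15626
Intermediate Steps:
w + 165*(-82) = -2096 + 165*(-82) = -2096 - 13530 = -15626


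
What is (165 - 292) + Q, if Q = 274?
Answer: 147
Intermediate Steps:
(165 - 292) + Q = (165 - 292) + 274 = -127 + 274 = 147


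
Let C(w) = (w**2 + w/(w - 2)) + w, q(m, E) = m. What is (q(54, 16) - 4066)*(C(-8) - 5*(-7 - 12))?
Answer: -3045108/5 ≈ -6.0902e+5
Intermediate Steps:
C(w) = w + w**2 + w/(-2 + w) (C(w) = (w**2 + w/(-2 + w)) + w = w + w**2 + w/(-2 + w))
(q(54, 16) - 4066)*(C(-8) - 5*(-7 - 12)) = (54 - 4066)*(-8*(-1 + (-8)**2 - 1*(-8))/(-2 - 8) - 5*(-7 - 12)) = -4012*(-8*(-1 + 64 + 8)/(-10) - 5*(-19)) = -4012*(-8*(-1/10)*71 + 95) = -4012*(284/5 + 95) = -4012*759/5 = -3045108/5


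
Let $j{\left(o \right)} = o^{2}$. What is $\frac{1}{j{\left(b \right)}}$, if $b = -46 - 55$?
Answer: $\frac{1}{10201} \approx 9.803 \cdot 10^{-5}$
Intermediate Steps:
$b = -101$ ($b = -46 - 55 = -101$)
$\frac{1}{j{\left(b \right)}} = \frac{1}{\left(-101\right)^{2}} = \frac{1}{10201}$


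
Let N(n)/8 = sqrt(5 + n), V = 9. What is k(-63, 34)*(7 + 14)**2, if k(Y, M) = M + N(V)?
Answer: 14994 + 3528*sqrt(14) ≈ 28195.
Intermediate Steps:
N(n) = 8*sqrt(5 + n)
k(Y, M) = M + 8*sqrt(14) (k(Y, M) = M + 8*sqrt(5 + 9) = M + 8*sqrt(14))
k(-63, 34)*(7 + 14)**2 = (34 + 8*sqrt(14))*(7 + 14)**2 = (34 + 8*sqrt(14))*21**2 = (34 + 8*sqrt(14))*441 = 14994 + 3528*sqrt(14)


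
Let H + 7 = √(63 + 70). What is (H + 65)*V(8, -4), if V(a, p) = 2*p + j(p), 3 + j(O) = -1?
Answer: -696 - 12*√133 ≈ -834.39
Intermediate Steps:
j(O) = -4 (j(O) = -3 - 1 = -4)
H = -7 + √133 (H = -7 + √(63 + 70) = -7 + √133 ≈ 4.5326)
V(a, p) = -4 + 2*p (V(a, p) = 2*p - 4 = -4 + 2*p)
(H + 65)*V(8, -4) = ((-7 + √133) + 65)*(-4 + 2*(-4)) = (58 + √133)*(-4 - 8) = (58 + √133)*(-12) = -696 - 12*√133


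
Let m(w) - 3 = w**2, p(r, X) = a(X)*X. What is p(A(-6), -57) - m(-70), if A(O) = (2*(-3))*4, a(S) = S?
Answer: -1654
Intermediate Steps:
A(O) = -24 (A(O) = -6*4 = -24)
p(r, X) = X**2 (p(r, X) = X*X = X**2)
m(w) = 3 + w**2
p(A(-6), -57) - m(-70) = (-57)**2 - (3 + (-70)**2) = 3249 - (3 + 4900) = 3249 - 1*4903 = 3249 - 4903 = -1654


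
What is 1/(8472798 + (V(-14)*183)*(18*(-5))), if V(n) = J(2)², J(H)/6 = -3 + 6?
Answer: 1/3136518 ≈ 3.1882e-7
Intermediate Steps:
J(H) = 18 (J(H) = 6*(-3 + 6) = 6*3 = 18)
V(n) = 324 (V(n) = 18² = 324)
1/(8472798 + (V(-14)*183)*(18*(-5))) = 1/(8472798 + (324*183)*(18*(-5))) = 1/(8472798 + 59292*(-90)) = 1/(8472798 - 5336280) = 1/3136518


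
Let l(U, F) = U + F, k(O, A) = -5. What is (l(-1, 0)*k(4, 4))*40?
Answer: 200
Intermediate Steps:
l(U, F) = F + U
(l(-1, 0)*k(4, 4))*40 = ((0 - 1)*(-5))*40 = -1*(-5)*40 = 5*40 = 200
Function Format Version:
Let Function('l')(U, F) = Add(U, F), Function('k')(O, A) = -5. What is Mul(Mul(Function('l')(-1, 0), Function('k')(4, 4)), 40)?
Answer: 200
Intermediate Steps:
Function('l')(U, F) = Add(F, U)
Mul(Mul(Function('l')(-1, 0), Function('k')(4, 4)), 40) = Mul(Mul(Add(0, -1), -5), 40) = Mul(Mul(-1, -5), 40) = Mul(5, 40) = 200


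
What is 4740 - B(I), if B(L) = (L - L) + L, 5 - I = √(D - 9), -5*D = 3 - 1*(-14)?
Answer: 4735 + I*√310/5 ≈ 4735.0 + 3.5214*I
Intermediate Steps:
D = -17/5 (D = -(3 - 1*(-14))/5 = -(3 + 14)/5 = -⅕*17 = -17/5 ≈ -3.4000)
I = 5 - I*√310/5 (I = 5 - √(-17/5 - 9) = 5 - √(-62/5) = 5 - I*√310/5 ≈ 5.0 - 3.5214*I)
B(L) = L (B(L) = 0 + L = L)
4740 - B(I) = 4740 - (5 - I*√310/5) = 4740 + (-5 + I*√310/5) = 4735 + I*√310/5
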